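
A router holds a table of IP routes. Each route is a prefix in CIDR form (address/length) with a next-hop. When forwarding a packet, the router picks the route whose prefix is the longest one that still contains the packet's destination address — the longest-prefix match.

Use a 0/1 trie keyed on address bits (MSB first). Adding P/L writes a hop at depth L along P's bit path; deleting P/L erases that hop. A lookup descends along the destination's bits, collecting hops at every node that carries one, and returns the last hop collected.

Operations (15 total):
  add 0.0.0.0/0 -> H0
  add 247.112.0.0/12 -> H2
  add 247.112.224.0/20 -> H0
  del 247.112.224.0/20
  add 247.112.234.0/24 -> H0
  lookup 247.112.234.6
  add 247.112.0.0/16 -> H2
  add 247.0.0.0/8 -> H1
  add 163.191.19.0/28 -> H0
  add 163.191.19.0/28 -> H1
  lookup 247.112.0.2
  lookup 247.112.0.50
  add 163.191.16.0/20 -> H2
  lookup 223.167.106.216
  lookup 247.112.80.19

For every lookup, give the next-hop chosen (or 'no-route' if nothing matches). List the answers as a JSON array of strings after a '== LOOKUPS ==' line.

Apply in order:
  add 0.0.0.0/0 -> H0 at depth 0
  add 247.112.0.0/12 -> H2 at depth 12
  add 247.112.224.0/20 -> H0 at depth 20
  - 247.112.224.0/20 clear@20
  add 247.112.234.0/24 -> H0 at depth 24
  lookup 247.112.234.6: bits 111101110111000011101010 walk d0:H0→d1:-→d2:-→d3:-→d4:-→d5:-→d6:-→d7:-→d8:-→d9:-→d10:-→d11:-→d12:H2→d13:-→d14:-→d15:-→d16:-→d17:-→d18:-→d19:-→d20:-→d21:-→d22:-→d23:-→d24:H0 -> H0
  add 247.112.0.0/16 -> H2 at depth 16
  add 247.0.0.0/8 -> H1 at depth 8
  add 163.191.19.0/28 -> H0 at depth 28
  add 163.191.19.0/28 -> H1 at depth 28
  lookup 247.112.0.2: bits 1111011101110000 walk d0:H0→d1:-→d2:-→d3:-→d4:-→d5:-→d6:-→d7:-→d8:H1→d9:-→d10:-→d11:-→d12:H2→d13:-→d14:-→d15:-→d16:H2 -> H2
  lookup 247.112.0.50: bits 1111011101110000 walk d0:H0→d1:-→d2:-→d3:-→d4:-→d5:-→d6:-→d7:-→d8:H1→d9:-→d10:-→d11:-→d12:H2→d13:-→d14:-→d15:-→d16:H2 -> H2
  add 163.191.16.0/20 -> H2 at depth 20
  lookup 223.167.106.216: bits 11 walk d0:H0→d1:-→d2:- -> H0
  lookup 247.112.80.19: bits 1111011101110000 walk d0:H0→d1:-→d2:-→d3:-→d4:-→d5:-→d6:-→d7:-→d8:H1→d9:-→d10:-→d11:-→d12:H2→d13:-→d14:-→d15:-→d16:H2 -> H2

== LOOKUPS ==
["H0","H2","H2","H0","H2"]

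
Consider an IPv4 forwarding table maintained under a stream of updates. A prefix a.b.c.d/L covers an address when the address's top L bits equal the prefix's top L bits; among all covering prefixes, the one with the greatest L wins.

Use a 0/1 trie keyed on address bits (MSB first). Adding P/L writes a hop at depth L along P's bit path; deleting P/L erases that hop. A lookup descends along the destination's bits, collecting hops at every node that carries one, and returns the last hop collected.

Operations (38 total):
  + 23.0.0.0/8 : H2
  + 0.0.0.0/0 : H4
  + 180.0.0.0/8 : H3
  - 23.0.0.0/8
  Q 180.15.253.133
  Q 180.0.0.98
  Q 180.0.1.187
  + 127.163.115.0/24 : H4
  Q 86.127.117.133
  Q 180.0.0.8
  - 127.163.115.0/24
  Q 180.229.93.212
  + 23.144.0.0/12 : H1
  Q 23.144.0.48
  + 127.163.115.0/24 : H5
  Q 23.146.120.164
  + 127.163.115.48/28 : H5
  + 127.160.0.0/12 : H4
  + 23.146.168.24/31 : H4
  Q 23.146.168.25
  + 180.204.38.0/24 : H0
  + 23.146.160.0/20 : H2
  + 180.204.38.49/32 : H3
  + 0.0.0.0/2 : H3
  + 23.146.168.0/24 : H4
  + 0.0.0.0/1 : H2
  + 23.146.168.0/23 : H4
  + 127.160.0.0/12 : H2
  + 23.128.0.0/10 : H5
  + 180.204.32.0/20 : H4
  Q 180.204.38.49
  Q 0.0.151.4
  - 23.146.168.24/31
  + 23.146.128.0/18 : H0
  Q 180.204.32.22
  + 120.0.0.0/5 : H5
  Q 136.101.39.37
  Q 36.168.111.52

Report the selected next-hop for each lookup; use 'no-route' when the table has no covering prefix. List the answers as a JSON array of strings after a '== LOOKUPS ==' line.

Process each operation:
  add 23.0.0.0/8 -> H2 at depth 8
  add 0.0.0.0/0 -> H4 at depth 0
  add 180.0.0.0/8 -> H3 at depth 8
  del 23.0.0.0/8 (clear depth 8)
  ? 180.15.253.133  path d0:H4→d1:-→d2:-→d3:-→d4:-→d5:-→d6:-→d7:-→d8:H3  best=H3
  ? 180.0.0.98  path d0:H4→d1:-→d2:-→d3:-→d4:-→d5:-→d6:-→d7:-→d8:H3  best=H3
  ? 180.0.1.187  path d0:H4→d1:-→d2:-→d3:-→d4:-→d5:-→d6:-→d7:-→d8:H3  best=H3
  add 127.163.115.0/24 -> H4 at depth 24
  ? 86.127.117.133  path d0:H4→d1:-→d2:-  best=H4
  ? 180.0.0.8  path d0:H4→d1:-→d2:-→d3:-→d4:-→d5:-→d6:-→d7:-→d8:H3  best=H3
  del 127.163.115.0/24 (clear depth 24)
  ? 180.229.93.212  path d0:H4→d1:-→d2:-→d3:-→d4:-→d5:-→d6:-→d7:-→d8:H3  best=H3
  add 23.144.0.0/12 -> H1 at depth 12
  ? 23.144.0.48  path d0:H4→d1:-→d2:-→d3:-→d4:-→d5:-→d6:-→d7:-→d8:-→d9:-→d10:-→d11:-→d12:H1  best=H1
  add 127.163.115.0/24 -> H5 at depth 24
  ? 23.146.120.164  path d0:H4→d1:-→d2:-→d3:-→d4:-→d5:-→d6:-→d7:-→d8:-→d9:-→d10:-→d11:-→d12:H1  best=H1
  add 127.163.115.48/28 -> H5 at depth 28
  add 127.160.0.0/12 -> H4 at depth 12
  add 23.146.168.24/31 -> H4 at depth 31
  ? 23.146.168.25  path d0:H4→d1:-→d2:-→d3:-→d4:-→d5:-→d6:-→d7:-→d8:-→d9:-→d10:-→d11:-→d12:H1→d13:-→d14:-→d15:-→d16:-→d17:-→d18:-→d19:-→d20:-→d21:-→d22:-→d23:-→d24:-→d25:-→d26:-→d27:-→d28:-→d29:-→d30:-→d31:H4  best=H4
  add 180.204.38.0/24 -> H0 at depth 24
  add 23.146.160.0/20 -> H2 at depth 20
  add 180.204.38.49/32 -> H3 at depth 32
  add 0.0.0.0/2 -> H3 at depth 2
  add 23.146.168.0/24 -> H4 at depth 24
  add 0.0.0.0/1 -> H2 at depth 1
  add 23.146.168.0/23 -> H4 at depth 23
  add 127.160.0.0/12 -> H2 at depth 12
  add 23.128.0.0/10 -> H5 at depth 10
  add 180.204.32.0/20 -> H4 at depth 20
  ? 180.204.38.49  path d0:H4→d1:-→d2:-→d3:-→d4:-→d5:-→d6:-→d7:-→d8:H3→d9:-→d10:-→d11:-→d12:-→d13:-→d14:-→d15:-→d16:-→d17:-→d18:-→d19:-→d20:H4→d21:-→d22:-→d23:-→d24:H0→d25:-→d26:-→d27:-→d28:-→d29:-→d30:-→d31:-→d32:H3  best=H3
  ? 0.0.151.4  path d0:H4→d1:H2→d2:H3→d3:-  best=H3
  del 23.146.168.24/31 (clear depth 31)
  add 23.146.128.0/18 -> H0 at depth 18
  ? 180.204.32.22  path d0:H4→d1:-→d2:-→d3:-→d4:-→d5:-→d6:-→d7:-→d8:H3→d9:-→d10:-→d11:-→d12:-→d13:-→d14:-→d15:-→d16:-→d17:-→d18:-→d19:-→d20:H4→d21:-  best=H4
  add 120.0.0.0/5 -> H5 at depth 5
  ? 136.101.39.37  path d0:H4→d1:-→d2:-  best=H4
  ? 36.168.111.52  path d0:H4→d1:H2→d2:H3  best=H3

== LOOKUPS ==
["H3","H3","H3","H4","H3","H3","H1","H1","H4","H3","H3","H4","H4","H3"]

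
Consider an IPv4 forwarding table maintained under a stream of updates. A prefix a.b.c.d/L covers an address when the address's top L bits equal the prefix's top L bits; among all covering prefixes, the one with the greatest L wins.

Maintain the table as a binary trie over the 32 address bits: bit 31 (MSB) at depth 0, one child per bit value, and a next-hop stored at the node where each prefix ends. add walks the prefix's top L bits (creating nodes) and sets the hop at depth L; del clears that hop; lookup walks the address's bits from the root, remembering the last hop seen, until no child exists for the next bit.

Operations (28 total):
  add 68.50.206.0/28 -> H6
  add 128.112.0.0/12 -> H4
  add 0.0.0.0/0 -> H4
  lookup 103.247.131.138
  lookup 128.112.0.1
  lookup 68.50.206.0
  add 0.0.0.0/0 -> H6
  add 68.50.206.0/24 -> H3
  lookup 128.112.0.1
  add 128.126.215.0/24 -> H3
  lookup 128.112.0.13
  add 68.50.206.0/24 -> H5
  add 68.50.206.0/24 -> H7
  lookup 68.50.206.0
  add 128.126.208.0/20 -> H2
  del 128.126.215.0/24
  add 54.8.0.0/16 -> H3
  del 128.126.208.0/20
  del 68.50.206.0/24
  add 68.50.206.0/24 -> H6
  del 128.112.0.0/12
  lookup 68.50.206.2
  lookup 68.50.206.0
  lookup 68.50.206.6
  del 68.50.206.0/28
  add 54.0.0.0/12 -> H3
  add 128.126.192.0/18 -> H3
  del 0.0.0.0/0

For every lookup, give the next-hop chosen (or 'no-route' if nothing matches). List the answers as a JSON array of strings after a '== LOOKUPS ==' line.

Trace:
  + 68.50.206.0/28 (H6) depth=28
  + 128.112.0.0/12 (H4) depth=12
  + 0.0.0.0/0 (H4) depth=0
  lookup 103.247.131.138: bits 01 walk d0:H4→d1:-→d2:- -> H4
  lookup 128.112.0.1: bits 100000000111 walk d0:H4→d1:-→d2:-→d3:-→d4:-→d5:-→d6:-→d7:-→d8:-→d9:-→d10:-→d11:-→d12:H4 -> H4
  lookup 68.50.206.0: bits 0100010000110010110011100000 walk d0:H4→d1:-→d2:-→d3:-→d4:-→d5:-→d6:-→d7:-→d8:-→d9:-→d10:-→d11:-→d12:-→d13:-→d14:-→d15:-→d16:-→d17:-→d18:-→d19:-→d20:-→d21:-→d22:-→d23:-→d24:-→d25:-→d26:-→d27:-→d28:H6 -> H6
  + 0.0.0.0/0 (H6) depth=0
  + 68.50.206.0/24 (H3) depth=24
  lookup 128.112.0.1: bits 100000000111 walk d0:H6→d1:-→d2:-→d3:-→d4:-→d5:-→d6:-→d7:-→d8:-→d9:-→d10:-→d11:-→d12:H4 -> H4
  + 128.126.215.0/24 (H3) depth=24
  lookup 128.112.0.13: bits 100000000111 walk d0:H6→d1:-→d2:-→d3:-→d4:-→d5:-→d6:-→d7:-→d8:-→d9:-→d10:-→d11:-→d12:H4 -> H4
  + 68.50.206.0/24 (H5) depth=24
  + 68.50.206.0/24 (H7) depth=24
  lookup 68.50.206.0: bits 0100010000110010110011100000 walk d0:H6→d1:-→d2:-→d3:-→d4:-→d5:-→d6:-→d7:-→d8:-→d9:-→d10:-→d11:-→d12:-→d13:-→d14:-→d15:-→d16:-→d17:-→d18:-→d19:-→d20:-→d21:-→d22:-→d23:-→d24:H7→d25:-→d26:-→d27:-→d28:H6 -> H6
  + 128.126.208.0/20 (H2) depth=20
  del 128.126.215.0/24 (clear depth 24)
  + 54.8.0.0/16 (H3) depth=16
  del 128.126.208.0/20 (clear depth 20)
  del 68.50.206.0/24 (clear depth 24)
  + 68.50.206.0/24 (H6) depth=24
  del 128.112.0.0/12 (clear depth 12)
  lookup 68.50.206.2: bits 0100010000110010110011100000 walk d0:H6→d1:-→d2:-→d3:-→d4:-→d5:-→d6:-→d7:-→d8:-→d9:-→d10:-→d11:-→d12:-→d13:-→d14:-→d15:-→d16:-→d17:-→d18:-→d19:-→d20:-→d21:-→d22:-→d23:-→d24:H6→d25:-→d26:-→d27:-→d28:H6 -> H6
  lookup 68.50.206.0: bits 0100010000110010110011100000 walk d0:H6→d1:-→d2:-→d3:-→d4:-→d5:-→d6:-→d7:-→d8:-→d9:-→d10:-→d11:-→d12:-→d13:-→d14:-→d15:-→d16:-→d17:-→d18:-→d19:-→d20:-→d21:-→d22:-→d23:-→d24:H6→d25:-→d26:-→d27:-→d28:H6 -> H6
  lookup 68.50.206.6: bits 0100010000110010110011100000 walk d0:H6→d1:-→d2:-→d3:-→d4:-→d5:-→d6:-→d7:-→d8:-→d9:-→d10:-→d11:-→d12:-→d13:-→d14:-→d15:-→d16:-→d17:-→d18:-→d19:-→d20:-→d21:-→d22:-→d23:-→d24:H6→d25:-→d26:-→d27:-→d28:H6 -> H6
  del 68.50.206.0/28 (clear depth 28)
  + 54.0.0.0/12 (H3) depth=12
  + 128.126.192.0/18 (H3) depth=18
  del 0.0.0.0/0 (clear depth 0)

== LOOKUPS ==
["H4","H4","H6","H4","H4","H6","H6","H6","H6"]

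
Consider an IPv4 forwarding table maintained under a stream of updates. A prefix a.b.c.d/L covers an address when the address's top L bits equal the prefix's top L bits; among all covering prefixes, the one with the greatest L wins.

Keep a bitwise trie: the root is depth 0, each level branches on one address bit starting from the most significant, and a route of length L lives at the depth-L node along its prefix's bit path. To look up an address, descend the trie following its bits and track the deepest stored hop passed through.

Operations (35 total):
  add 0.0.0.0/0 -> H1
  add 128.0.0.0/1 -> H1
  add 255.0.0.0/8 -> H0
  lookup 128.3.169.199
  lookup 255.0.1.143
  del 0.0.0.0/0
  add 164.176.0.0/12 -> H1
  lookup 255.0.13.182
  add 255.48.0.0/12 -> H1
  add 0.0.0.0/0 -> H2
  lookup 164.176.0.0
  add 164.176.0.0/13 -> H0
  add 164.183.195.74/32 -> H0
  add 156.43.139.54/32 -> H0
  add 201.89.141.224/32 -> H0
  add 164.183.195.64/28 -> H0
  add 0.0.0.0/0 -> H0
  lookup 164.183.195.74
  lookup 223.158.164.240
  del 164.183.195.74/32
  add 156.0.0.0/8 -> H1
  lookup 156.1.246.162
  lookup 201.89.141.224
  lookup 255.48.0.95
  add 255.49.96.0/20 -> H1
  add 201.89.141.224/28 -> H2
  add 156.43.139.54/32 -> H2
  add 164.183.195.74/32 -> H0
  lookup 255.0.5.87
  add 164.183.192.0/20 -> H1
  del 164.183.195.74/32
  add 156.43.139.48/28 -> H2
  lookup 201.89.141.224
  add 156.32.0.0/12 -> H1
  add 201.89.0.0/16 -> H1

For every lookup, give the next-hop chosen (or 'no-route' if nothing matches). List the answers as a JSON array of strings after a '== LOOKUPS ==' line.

Apply in order:
  + 0.0.0.0/0 (H1) depth=0
  + 128.0.0.0/1 (H1) depth=1
  + 255.0.0.0/8 (H0) depth=8
  lookup 128.3.169.199: bits 1 walk d0:H1→d1:H1 -> H1
  lookup 255.0.1.143: bits 11111111 walk d0:H1→d1:H1→d2:-→d3:-→d4:-→d5:-→d6:-→d7:-→d8:H0 -> H0
  del 0.0.0.0/0 (clear depth 0)
  + 164.176.0.0/12 (H1) depth=12
  lookup 255.0.13.182: bits 11111111 walk d0:-→d1:H1→d2:-→d3:-→d4:-→d5:-→d6:-→d7:-→d8:H0 -> H0
  + 255.48.0.0/12 (H1) depth=12
  + 0.0.0.0/0 (H2) depth=0
  lookup 164.176.0.0: bits 101001001011 walk d0:H2→d1:H1→d2:-→d3:-→d4:-→d5:-→d6:-→d7:-→d8:-→d9:-→d10:-→d11:-→d12:H1 -> H1
  + 164.176.0.0/13 (H0) depth=13
  + 164.183.195.74/32 (H0) depth=32
  + 156.43.139.54/32 (H0) depth=32
  + 201.89.141.224/32 (H0) depth=32
  + 164.183.195.64/28 (H0) depth=28
  + 0.0.0.0/0 (H0) depth=0
  lookup 164.183.195.74: bits 10100100101101111100001101001010 walk d0:H0→d1:H1→d2:-→d3:-→d4:-→d5:-→d6:-→d7:-→d8:-→d9:-→d10:-→d11:-→d12:H1→d13:H0→d14:-→d15:-→d16:-→d17:-→d18:-→d19:-→d20:-→d21:-→d22:-→d23:-→d24:-→d25:-→d26:-→d27:-→d28:H0→d29:-→d30:-→d31:-→d32:H0 -> H0
  lookup 223.158.164.240: bits 110 walk d0:H0→d1:H1→d2:-→d3:- -> H1
  del 164.183.195.74/32 (clear depth 32)
  + 156.0.0.0/8 (H1) depth=8
  lookup 156.1.246.162: bits 1001110000 walk d0:H0→d1:H1→d2:-→d3:-→d4:-→d5:-→d6:-→d7:-→d8:H1→d9:-→d10:- -> H1
  lookup 201.89.141.224: bits 11001001010110011000110111100000 walk d0:H0→d1:H1→d2:-→d3:-→d4:-→d5:-→d6:-→d7:-→d8:-→d9:-→d10:-→d11:-→d12:-→d13:-→d14:-→d15:-→d16:-→d17:-→d18:-→d19:-→d20:-→d21:-→d22:-→d23:-→d24:-→d25:-→d26:-→d27:-→d28:-→d29:-→d30:-→d31:-→d32:H0 -> H0
  lookup 255.48.0.95: bits 111111110011 walk d0:H0→d1:H1→d2:-→d3:-→d4:-→d5:-→d6:-→d7:-→d8:H0→d9:-→d10:-→d11:-→d12:H1 -> H1
  + 255.49.96.0/20 (H1) depth=20
  + 201.89.141.224/28 (H2) depth=28
  + 156.43.139.54/32 (H2) depth=32
  + 164.183.195.74/32 (H0) depth=32
  lookup 255.0.5.87: bits 1111111100 walk d0:H0→d1:H1→d2:-→d3:-→d4:-→d5:-→d6:-→d7:-→d8:H0→d9:-→d10:- -> H0
  + 164.183.192.0/20 (H1) depth=20
  del 164.183.195.74/32 (clear depth 32)
  + 156.43.139.48/28 (H2) depth=28
  lookup 201.89.141.224: bits 11001001010110011000110111100000 walk d0:H0→d1:H1→d2:-→d3:-→d4:-→d5:-→d6:-→d7:-→d8:-→d9:-→d10:-→d11:-→d12:-→d13:-→d14:-→d15:-→d16:-→d17:-→d18:-→d19:-→d20:-→d21:-→d22:-→d23:-→d24:-→d25:-→d26:-→d27:-→d28:H2→d29:-→d30:-→d31:-→d32:H0 -> H0
  + 156.32.0.0/12 (H1) depth=12
  + 201.89.0.0/16 (H1) depth=16

== LOOKUPS ==
["H1","H0","H0","H1","H0","H1","H1","H0","H1","H0","H0"]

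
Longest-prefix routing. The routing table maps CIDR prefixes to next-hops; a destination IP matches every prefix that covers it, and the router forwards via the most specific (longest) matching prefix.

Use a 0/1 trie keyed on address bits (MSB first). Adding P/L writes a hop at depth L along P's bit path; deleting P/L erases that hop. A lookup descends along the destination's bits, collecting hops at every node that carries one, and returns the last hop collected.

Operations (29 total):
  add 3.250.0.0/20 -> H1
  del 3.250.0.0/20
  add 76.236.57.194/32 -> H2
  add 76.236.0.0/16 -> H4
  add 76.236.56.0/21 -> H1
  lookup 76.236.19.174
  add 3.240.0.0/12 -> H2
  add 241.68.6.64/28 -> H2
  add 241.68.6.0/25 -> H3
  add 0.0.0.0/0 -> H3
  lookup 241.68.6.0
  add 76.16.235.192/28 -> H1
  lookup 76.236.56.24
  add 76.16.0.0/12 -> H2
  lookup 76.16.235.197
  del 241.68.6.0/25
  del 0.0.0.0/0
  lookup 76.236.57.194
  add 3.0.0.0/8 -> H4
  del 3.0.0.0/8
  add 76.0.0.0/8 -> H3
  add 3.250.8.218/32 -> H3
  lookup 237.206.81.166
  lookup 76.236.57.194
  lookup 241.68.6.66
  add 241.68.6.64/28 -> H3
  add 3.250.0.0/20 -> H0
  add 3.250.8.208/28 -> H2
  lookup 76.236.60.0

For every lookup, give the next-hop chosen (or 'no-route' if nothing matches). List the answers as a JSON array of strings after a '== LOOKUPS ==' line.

Process each operation:
  add 3.250.0.0/20 -> H1 at depth 20
  del 3.250.0.0/20 (clear depth 20)
  add 76.236.57.194/32 -> H2 at depth 32
  add 76.236.0.0/16 -> H4 at depth 16
  add 76.236.56.0/21 -> H1 at depth 21
  ? 76.236.19.174  path d0:-→d1:-→d2:-→d3:-→d4:-→d5:-→d6:-→d7:-→d8:-→d9:-→d10:-→d11:-→d12:-→d13:-→d14:-→d15:-→d16:H4→d17:-→d18:-  best=H4
  add 3.240.0.0/12 -> H2 at depth 12
  add 241.68.6.64/28 -> H2 at depth 28
  add 241.68.6.0/25 -> H3 at depth 25
  add 0.0.0.0/0 -> H3 at depth 0
  ? 241.68.6.0  path d0:H3→d1:-→d2:-→d3:-→d4:-→d5:-→d6:-→d7:-→d8:-→d9:-→d10:-→d11:-→d12:-→d13:-→d14:-→d15:-→d16:-→d17:-→d18:-→d19:-→d20:-→d21:-→d22:-→d23:-→d24:-→d25:H3  best=H3
  add 76.16.235.192/28 -> H1 at depth 28
  ? 76.236.56.24  path d0:H3→d1:-→d2:-→d3:-→d4:-→d5:-→d6:-→d7:-→d8:-→d9:-→d10:-→d11:-→d12:-→d13:-→d14:-→d15:-→d16:H4→d17:-→d18:-→d19:-→d20:-→d21:H1→d22:-→d23:-  best=H1
  add 76.16.0.0/12 -> H2 at depth 12
  ? 76.16.235.197  path d0:H3→d1:-→d2:-→d3:-→d4:-→d5:-→d6:-→d7:-→d8:-→d9:-→d10:-→d11:-→d12:H2→d13:-→d14:-→d15:-→d16:-→d17:-→d18:-→d19:-→d20:-→d21:-→d22:-→d23:-→d24:-→d25:-→d26:-→d27:-→d28:H1  best=H1
  del 241.68.6.0/25 (clear depth 25)
  del 0.0.0.0/0 (clear depth 0)
  ? 76.236.57.194  path d0:-→d1:-→d2:-→d3:-→d4:-→d5:-→d6:-→d7:-→d8:-→d9:-→d10:-→d11:-→d12:-→d13:-→d14:-→d15:-→d16:H4→d17:-→d18:-→d19:-→d20:-→d21:H1→d22:-→d23:-→d24:-→d25:-→d26:-→d27:-→d28:-→d29:-→d30:-→d31:-→d32:H2  best=H2
  add 3.0.0.0/8 -> H4 at depth 8
  del 3.0.0.0/8 (clear depth 8)
  add 76.0.0.0/8 -> H3 at depth 8
  add 3.250.8.218/32 -> H3 at depth 32
  ? 237.206.81.166  path d0:-→d1:-→d2:-→d3:-  best=no-route
  ? 76.236.57.194  path d0:-→d1:-→d2:-→d3:-→d4:-→d5:-→d6:-→d7:-→d8:H3→d9:-→d10:-→d11:-→d12:-→d13:-→d14:-→d15:-→d16:H4→d17:-→d18:-→d19:-→d20:-→d21:H1→d22:-→d23:-→d24:-→d25:-→d26:-→d27:-→d28:-→d29:-→d30:-→d31:-→d32:H2  best=H2
  ? 241.68.6.66  path d0:-→d1:-→d2:-→d3:-→d4:-→d5:-→d6:-→d7:-→d8:-→d9:-→d10:-→d11:-→d12:-→d13:-→d14:-→d15:-→d16:-→d17:-→d18:-→d19:-→d20:-→d21:-→d22:-→d23:-→d24:-→d25:-→d26:-→d27:-→d28:H2  best=H2
  add 241.68.6.64/28 -> H3 at depth 28
  add 3.250.0.0/20 -> H0 at depth 20
  add 3.250.8.208/28 -> H2 at depth 28
  ? 76.236.60.0  path d0:-→d1:-→d2:-→d3:-→d4:-→d5:-→d6:-→d7:-→d8:H3→d9:-→d10:-→d11:-→d12:-→d13:-→d14:-→d15:-→d16:H4→d17:-→d18:-→d19:-→d20:-→d21:H1  best=H1

== LOOKUPS ==
["H4","H3","H1","H1","H2","no-route","H2","H2","H1"]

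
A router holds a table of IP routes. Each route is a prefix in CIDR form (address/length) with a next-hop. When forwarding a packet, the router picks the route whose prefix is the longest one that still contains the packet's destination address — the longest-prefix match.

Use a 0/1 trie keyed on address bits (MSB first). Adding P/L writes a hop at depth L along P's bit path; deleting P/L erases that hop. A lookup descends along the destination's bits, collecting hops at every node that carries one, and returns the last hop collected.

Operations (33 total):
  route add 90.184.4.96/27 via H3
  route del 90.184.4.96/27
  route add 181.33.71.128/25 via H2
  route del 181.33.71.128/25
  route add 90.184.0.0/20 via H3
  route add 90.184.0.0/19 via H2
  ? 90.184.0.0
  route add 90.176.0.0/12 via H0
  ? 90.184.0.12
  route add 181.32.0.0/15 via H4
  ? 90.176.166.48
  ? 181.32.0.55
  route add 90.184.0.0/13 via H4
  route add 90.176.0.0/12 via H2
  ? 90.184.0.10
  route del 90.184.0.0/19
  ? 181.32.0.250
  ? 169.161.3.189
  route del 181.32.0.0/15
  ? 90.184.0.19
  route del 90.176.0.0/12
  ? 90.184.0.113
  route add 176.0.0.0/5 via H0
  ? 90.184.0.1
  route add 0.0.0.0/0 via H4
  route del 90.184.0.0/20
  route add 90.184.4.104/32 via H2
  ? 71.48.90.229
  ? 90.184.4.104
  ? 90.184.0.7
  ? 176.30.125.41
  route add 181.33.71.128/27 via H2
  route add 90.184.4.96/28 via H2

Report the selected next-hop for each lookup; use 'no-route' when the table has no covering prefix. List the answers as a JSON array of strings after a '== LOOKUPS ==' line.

Apply in order:
  add 90.184.4.96/27 -> H3 at depth 27
  del 90.184.4.96/27 (clear depth 27)
  add 181.33.71.128/25 -> H2 at depth 25
  del 181.33.71.128/25 (clear depth 25)
  add 90.184.0.0/20 -> H3 at depth 20
  add 90.184.0.0/19 -> H2 at depth 19
  Q 90.184.0.0: descend 010110101011100000000 ; hops seen [H2,H3] ; pick H3
  add 90.176.0.0/12 -> H0 at depth 12
  Q 90.184.0.12: descend 010110101011100000000 ; hops seen [H0,H2,H3] ; pick H3
  add 181.32.0.0/15 -> H4 at depth 15
  Q 90.176.166.48: descend 010110101011 ; hops seen [H0] ; pick H0
  Q 181.32.0.55: descend 101101010010000 ; hops seen [H4] ; pick H4
  add 90.184.0.0/13 -> H4 at depth 13
  add 90.176.0.0/12 -> H2 at depth 12
  Q 90.184.0.10: descend 010110101011100000000 ; hops seen [H2,H4,H2,H3] ; pick H3
  del 90.184.0.0/19 (clear depth 19)
  Q 181.32.0.250: descend 101101010010000 ; hops seen [H4] ; pick H4
  Q 169.161.3.189: descend 101 ; hops seen [∅] ; pick no-route
  del 181.32.0.0/15 (clear depth 15)
  Q 90.184.0.19: descend 010110101011100000000 ; hops seen [H2,H4,H3] ; pick H3
  del 90.176.0.0/12 (clear depth 12)
  Q 90.184.0.113: descend 010110101011100000000 ; hops seen [H4,H3] ; pick H3
  add 176.0.0.0/5 -> H0 at depth 5
  Q 90.184.0.1: descend 010110101011100000000 ; hops seen [H4,H3] ; pick H3
  add 0.0.0.0/0 -> H4 at depth 0
  del 90.184.0.0/20 (clear depth 20)
  add 90.184.4.104/32 -> H2 at depth 32
  Q 71.48.90.229: descend 010 ; hops seen [H4] ; pick H4
  Q 90.184.4.104: descend 01011010101110000000010001101000 ; hops seen [H4,H4,H2] ; pick H2
  Q 90.184.0.7: descend 010110101011100000000 ; hops seen [H4,H4] ; pick H4
  Q 176.30.125.41: descend 10110 ; hops seen [H4,H0] ; pick H0
  add 181.33.71.128/27 -> H2 at depth 27
  add 90.184.4.96/28 -> H2 at depth 28

== LOOKUPS ==
["H3","H3","H0","H4","H3","H4","no-route","H3","H3","H3","H4","H2","H4","H0"]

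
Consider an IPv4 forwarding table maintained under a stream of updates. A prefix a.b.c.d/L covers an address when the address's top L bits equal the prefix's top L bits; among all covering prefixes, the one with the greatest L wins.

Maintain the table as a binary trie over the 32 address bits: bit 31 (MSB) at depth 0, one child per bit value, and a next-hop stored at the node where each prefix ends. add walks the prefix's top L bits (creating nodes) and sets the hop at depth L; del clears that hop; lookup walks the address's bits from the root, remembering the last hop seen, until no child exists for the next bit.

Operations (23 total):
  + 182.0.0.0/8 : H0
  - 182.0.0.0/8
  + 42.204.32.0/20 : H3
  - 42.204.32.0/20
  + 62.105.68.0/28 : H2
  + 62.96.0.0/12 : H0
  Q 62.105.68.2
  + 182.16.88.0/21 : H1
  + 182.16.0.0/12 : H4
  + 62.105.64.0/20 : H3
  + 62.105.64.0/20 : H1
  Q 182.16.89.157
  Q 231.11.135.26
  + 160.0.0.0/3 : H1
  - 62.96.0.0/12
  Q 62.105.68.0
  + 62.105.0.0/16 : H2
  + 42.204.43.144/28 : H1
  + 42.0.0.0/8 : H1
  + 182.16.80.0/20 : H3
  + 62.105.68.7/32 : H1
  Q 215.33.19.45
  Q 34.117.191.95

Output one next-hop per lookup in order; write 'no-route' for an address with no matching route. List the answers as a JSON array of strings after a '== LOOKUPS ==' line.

Apply in order:
  add 182.0.0.0/8 -> H0 at depth 8
  - 182.0.0.0/8 clear@8
  add 42.204.32.0/20 -> H3 at depth 20
  - 42.204.32.0/20 clear@20
  add 62.105.68.0/28 -> H2 at depth 28
  add 62.96.0.0/12 -> H0 at depth 12
  Q 62.105.68.2: descend 0011111001101001010001000000 ; hops seen [H0,H2] ; pick H2
  add 182.16.88.0/21 -> H1 at depth 21
  add 182.16.0.0/12 -> H4 at depth 12
  add 62.105.64.0/20 -> H3 at depth 20
  add 62.105.64.0/20 -> H1 at depth 20
  Q 182.16.89.157: descend 101101100001000001011 ; hops seen [H4,H1] ; pick H1
  Q 231.11.135.26: descend 1 ; hops seen [∅] ; pick no-route
  add 160.0.0.0/3 -> H1 at depth 3
  - 62.96.0.0/12 clear@12
  Q 62.105.68.0: descend 0011111001101001010001000000 ; hops seen [H1,H2] ; pick H2
  add 62.105.0.0/16 -> H2 at depth 16
  add 42.204.43.144/28 -> H1 at depth 28
  add 42.0.0.0/8 -> H1 at depth 8
  add 182.16.80.0/20 -> H3 at depth 20
  add 62.105.68.7/32 -> H1 at depth 32
  Q 215.33.19.45: descend 1 ; hops seen [∅] ; pick no-route
  Q 34.117.191.95: descend 0010 ; hops seen [∅] ; pick no-route

== LOOKUPS ==
["H2","H1","no-route","H2","no-route","no-route"]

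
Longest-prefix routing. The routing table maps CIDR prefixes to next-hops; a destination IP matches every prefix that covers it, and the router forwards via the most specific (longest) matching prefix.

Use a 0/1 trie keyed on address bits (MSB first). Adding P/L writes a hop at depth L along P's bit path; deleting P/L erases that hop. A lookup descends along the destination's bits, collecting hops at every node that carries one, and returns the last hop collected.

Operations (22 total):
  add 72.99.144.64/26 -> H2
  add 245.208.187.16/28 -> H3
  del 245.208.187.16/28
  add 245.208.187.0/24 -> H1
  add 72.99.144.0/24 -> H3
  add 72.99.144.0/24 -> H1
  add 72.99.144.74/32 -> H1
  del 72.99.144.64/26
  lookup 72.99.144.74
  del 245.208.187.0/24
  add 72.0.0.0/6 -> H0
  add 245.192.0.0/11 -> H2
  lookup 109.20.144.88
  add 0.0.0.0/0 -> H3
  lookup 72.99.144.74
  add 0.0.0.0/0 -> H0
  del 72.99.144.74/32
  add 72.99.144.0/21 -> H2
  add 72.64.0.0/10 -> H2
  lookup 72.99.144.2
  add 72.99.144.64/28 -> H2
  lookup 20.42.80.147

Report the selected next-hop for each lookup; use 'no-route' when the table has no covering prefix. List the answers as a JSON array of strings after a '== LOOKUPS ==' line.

Trace:
  add 72.99.144.64/26 -> H2 at depth 26
  add 245.208.187.16/28 -> H3 at depth 28
  - 245.208.187.16/28 clear@28
  add 245.208.187.0/24 -> H1 at depth 24
  add 72.99.144.0/24 -> H3 at depth 24
  add 72.99.144.0/24 -> H1 at depth 24
  add 72.99.144.74/32 -> H1 at depth 32
  - 72.99.144.64/26 clear@26
  lookup 72.99.144.74: bits 01001000011000111001000001001010 walk d0:-→d1:-→d2:-→d3:-→d4:-→d5:-→d6:-→d7:-→d8:-→d9:-→d10:-→d11:-→d12:-→d13:-→d14:-→d15:-→d16:-→d17:-→d18:-→d19:-→d20:-→d21:-→d22:-→d23:-→d24:H1→d25:-→d26:-→d27:-→d28:-→d29:-→d30:-→d31:-→d32:H1 -> H1
  - 245.208.187.0/24 clear@24
  add 72.0.0.0/6 -> H0 at depth 6
  add 245.192.0.0/11 -> H2 at depth 11
  lookup 109.20.144.88: bits 01 walk d0:-→d1:-→d2:- -> no-route
  add 0.0.0.0/0 -> H3 at depth 0
  lookup 72.99.144.74: bits 01001000011000111001000001001010 walk d0:H3→d1:-→d2:-→d3:-→d4:-→d5:-→d6:H0→d7:-→d8:-→d9:-→d10:-→d11:-→d12:-→d13:-→d14:-→d15:-→d16:-→d17:-→d18:-→d19:-→d20:-→d21:-→d22:-→d23:-→d24:H1→d25:-→d26:-→d27:-→d28:-→d29:-→d30:-→d31:-→d32:H1 -> H1
  add 0.0.0.0/0 -> H0 at depth 0
  - 72.99.144.74/32 clear@32
  add 72.99.144.0/21 -> H2 at depth 21
  add 72.64.0.0/10 -> H2 at depth 10
  lookup 72.99.144.2: bits 0100100001100011100100000 walk d0:H0→d1:-→d2:-→d3:-→d4:-→d5:-→d6:H0→d7:-→d8:-→d9:-→d10:H2→d11:-→d12:-→d13:-→d14:-→d15:-→d16:-→d17:-→d18:-→d19:-→d20:-→d21:H2→d22:-→d23:-→d24:H1→d25:- -> H1
  add 72.99.144.64/28 -> H2 at depth 28
  lookup 20.42.80.147: bits 0 walk d0:H0→d1:- -> H0

== LOOKUPS ==
["H1","no-route","H1","H1","H0"]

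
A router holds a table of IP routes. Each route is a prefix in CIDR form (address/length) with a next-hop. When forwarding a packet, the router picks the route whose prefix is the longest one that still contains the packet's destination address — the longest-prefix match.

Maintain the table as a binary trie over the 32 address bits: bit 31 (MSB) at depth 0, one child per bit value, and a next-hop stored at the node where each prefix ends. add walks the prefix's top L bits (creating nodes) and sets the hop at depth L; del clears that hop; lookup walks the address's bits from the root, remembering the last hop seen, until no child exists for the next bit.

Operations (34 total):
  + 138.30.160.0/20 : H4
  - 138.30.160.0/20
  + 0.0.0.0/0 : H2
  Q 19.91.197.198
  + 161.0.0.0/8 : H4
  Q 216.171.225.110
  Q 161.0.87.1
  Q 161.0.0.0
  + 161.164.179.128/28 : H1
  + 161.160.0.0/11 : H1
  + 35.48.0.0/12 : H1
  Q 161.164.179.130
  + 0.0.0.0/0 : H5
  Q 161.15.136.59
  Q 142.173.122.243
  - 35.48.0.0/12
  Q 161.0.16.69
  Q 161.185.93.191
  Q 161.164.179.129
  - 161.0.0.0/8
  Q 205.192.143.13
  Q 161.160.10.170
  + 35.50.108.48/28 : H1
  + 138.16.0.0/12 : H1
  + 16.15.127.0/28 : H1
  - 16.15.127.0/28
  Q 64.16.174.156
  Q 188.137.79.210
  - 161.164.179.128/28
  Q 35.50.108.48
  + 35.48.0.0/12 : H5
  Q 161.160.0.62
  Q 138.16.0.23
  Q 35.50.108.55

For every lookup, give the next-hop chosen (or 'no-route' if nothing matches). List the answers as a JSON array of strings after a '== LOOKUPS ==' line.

Apply in order:
  add 138.30.160.0/20 -> H4 at depth 20
  del 138.30.160.0/20 (clear depth 20)
  add 0.0.0.0/0 -> H2 at depth 0
  Q 19.91.197.198: descend ε ; hops seen [H2] ; pick H2
  add 161.0.0.0/8 -> H4 at depth 8
  Q 216.171.225.110: descend 1 ; hops seen [H2] ; pick H2
  Q 161.0.87.1: descend 10100001 ; hops seen [H2,H4] ; pick H4
  Q 161.0.0.0: descend 10100001 ; hops seen [H2,H4] ; pick H4
  add 161.164.179.128/28 -> H1 at depth 28
  add 161.160.0.0/11 -> H1 at depth 11
  add 35.48.0.0/12 -> H1 at depth 12
  Q 161.164.179.130: descend 1010000110100100101100111000 ; hops seen [H2,H4,H1,H1] ; pick H1
  add 0.0.0.0/0 -> H5 at depth 0
  Q 161.15.136.59: descend 10100001 ; hops seen [H5,H4] ; pick H4
  Q 142.173.122.243: descend 10001 ; hops seen [H5] ; pick H5
  del 35.48.0.0/12 (clear depth 12)
  Q 161.0.16.69: descend 10100001 ; hops seen [H5,H4] ; pick H4
  Q 161.185.93.191: descend 10100001101 ; hops seen [H5,H4,H1] ; pick H1
  Q 161.164.179.129: descend 1010000110100100101100111000 ; hops seen [H5,H4,H1,H1] ; pick H1
  del 161.0.0.0/8 (clear depth 8)
  Q 205.192.143.13: descend 1 ; hops seen [H5] ; pick H5
  Q 161.160.10.170: descend 1010000110100 ; hops seen [H5,H1] ; pick H1
  add 35.50.108.48/28 -> H1 at depth 28
  add 138.16.0.0/12 -> H1 at depth 12
  add 16.15.127.0/28 -> H1 at depth 28
  del 16.15.127.0/28 (clear depth 28)
  Q 64.16.174.156: descend 0 ; hops seen [H5] ; pick H5
  Q 188.137.79.210: descend 101 ; hops seen [H5] ; pick H5
  del 161.164.179.128/28 (clear depth 28)
  Q 35.50.108.48: descend 0010001100110010011011000011 ; hops seen [H5,H1] ; pick H1
  add 35.48.0.0/12 -> H5 at depth 12
  Q 161.160.0.62: descend 1010000110100 ; hops seen [H5,H1] ; pick H1
  Q 138.16.0.23: descend 100010100001 ; hops seen [H5,H1] ; pick H1
  Q 35.50.108.55: descend 0010001100110010011011000011 ; hops seen [H5,H5,H1] ; pick H1

== LOOKUPS ==
["H2","H2","H4","H4","H1","H4","H5","H4","H1","H1","H5","H1","H5","H5","H1","H1","H1","H1"]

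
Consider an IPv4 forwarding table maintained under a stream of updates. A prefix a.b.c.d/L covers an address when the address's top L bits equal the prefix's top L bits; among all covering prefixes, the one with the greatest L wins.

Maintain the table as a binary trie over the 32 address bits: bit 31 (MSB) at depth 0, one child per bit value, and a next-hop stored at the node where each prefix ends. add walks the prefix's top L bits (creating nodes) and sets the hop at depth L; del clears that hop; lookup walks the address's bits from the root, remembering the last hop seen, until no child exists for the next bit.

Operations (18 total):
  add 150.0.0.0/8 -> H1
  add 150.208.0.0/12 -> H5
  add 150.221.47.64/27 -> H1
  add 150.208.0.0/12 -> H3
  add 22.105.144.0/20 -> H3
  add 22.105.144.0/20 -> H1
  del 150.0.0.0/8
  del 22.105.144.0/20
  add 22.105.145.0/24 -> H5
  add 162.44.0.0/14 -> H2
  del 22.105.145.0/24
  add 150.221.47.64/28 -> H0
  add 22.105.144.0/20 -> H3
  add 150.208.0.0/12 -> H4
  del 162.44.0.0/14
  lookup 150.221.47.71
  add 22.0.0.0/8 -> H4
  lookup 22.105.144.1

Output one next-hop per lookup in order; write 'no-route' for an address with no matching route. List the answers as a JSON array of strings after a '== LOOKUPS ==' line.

Trace:
  + 150.0.0.0/8 (H1) depth=8
  + 150.208.0.0/12 (H5) depth=12
  + 150.221.47.64/27 (H1) depth=27
  + 150.208.0.0/12 (H3) depth=12
  + 22.105.144.0/20 (H3) depth=20
  + 22.105.144.0/20 (H1) depth=20
  del 150.0.0.0/8 (clear depth 8)
  del 22.105.144.0/20 (clear depth 20)
  + 22.105.145.0/24 (H5) depth=24
  + 162.44.0.0/14 (H2) depth=14
  del 22.105.145.0/24 (clear depth 24)
  + 150.221.47.64/28 (H0) depth=28
  + 22.105.144.0/20 (H3) depth=20
  + 150.208.0.0/12 (H4) depth=12
  del 162.44.0.0/14 (clear depth 14)
  Q 150.221.47.71: descend 1001011011011101001011110100 ; hops seen [H4,H1,H0] ; pick H0
  + 22.0.0.0/8 (H4) depth=8
  Q 22.105.144.1: descend 00010110011010011001000 ; hops seen [H4,H3] ; pick H3

== LOOKUPS ==
["H0","H3"]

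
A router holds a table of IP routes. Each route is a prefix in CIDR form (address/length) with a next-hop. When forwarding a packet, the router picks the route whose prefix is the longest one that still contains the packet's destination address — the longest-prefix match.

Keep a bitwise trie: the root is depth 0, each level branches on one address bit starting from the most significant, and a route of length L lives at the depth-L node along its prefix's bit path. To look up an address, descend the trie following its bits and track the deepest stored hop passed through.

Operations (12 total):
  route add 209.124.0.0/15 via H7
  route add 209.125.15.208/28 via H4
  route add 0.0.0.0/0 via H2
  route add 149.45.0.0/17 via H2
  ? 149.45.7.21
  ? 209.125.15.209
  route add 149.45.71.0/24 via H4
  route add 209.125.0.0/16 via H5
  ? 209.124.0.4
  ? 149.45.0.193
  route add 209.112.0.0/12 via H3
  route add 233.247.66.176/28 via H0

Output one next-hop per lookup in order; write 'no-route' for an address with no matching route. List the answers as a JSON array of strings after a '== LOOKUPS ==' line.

Process each operation:
  + 209.124.0.0/15 (H7) depth=15
  + 209.125.15.208/28 (H4) depth=28
  + 0.0.0.0/0 (H2) depth=0
  + 149.45.0.0/17 (H2) depth=17
  Q 149.45.7.21: descend 10010101001011010 ; hops seen [H2,H2] ; pick H2
  Q 209.125.15.209: descend 1101000101111101000011111101 ; hops seen [H2,H7,H4] ; pick H4
  + 149.45.71.0/24 (H4) depth=24
  + 209.125.0.0/16 (H5) depth=16
  Q 209.124.0.4: descend 110100010111110 ; hops seen [H2,H7] ; pick H7
  Q 149.45.0.193: descend 10010101001011010 ; hops seen [H2,H2] ; pick H2
  + 209.112.0.0/12 (H3) depth=12
  + 233.247.66.176/28 (H0) depth=28

== LOOKUPS ==
["H2","H4","H7","H2"]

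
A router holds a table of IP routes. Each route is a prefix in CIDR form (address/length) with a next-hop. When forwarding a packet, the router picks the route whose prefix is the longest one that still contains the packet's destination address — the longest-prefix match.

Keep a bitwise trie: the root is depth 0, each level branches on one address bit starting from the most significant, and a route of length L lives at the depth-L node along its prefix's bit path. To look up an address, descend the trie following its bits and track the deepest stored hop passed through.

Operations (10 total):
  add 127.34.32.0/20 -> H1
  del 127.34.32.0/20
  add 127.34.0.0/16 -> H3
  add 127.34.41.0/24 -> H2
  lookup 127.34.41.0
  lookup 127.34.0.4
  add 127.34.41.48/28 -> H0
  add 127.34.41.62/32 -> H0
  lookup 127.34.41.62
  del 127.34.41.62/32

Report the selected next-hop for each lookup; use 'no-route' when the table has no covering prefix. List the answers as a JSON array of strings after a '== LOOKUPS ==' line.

Process each operation:
  add 127.34.32.0/20 -> H1 at depth 20
  del 127.34.32.0/20 (clear depth 20)
  add 127.34.0.0/16 -> H3 at depth 16
  add 127.34.41.0/24 -> H2 at depth 24
  lookup 127.34.41.0: bits 011111110010001000101001 walk d0:-→d1:-→d2:-→d3:-→d4:-→d5:-→d6:-→d7:-→d8:-→d9:-→d10:-→d11:-→d12:-→d13:-→d14:-→d15:-→d16:H3→d17:-→d18:-→d19:-→d20:-→d21:-→d22:-→d23:-→d24:H2 -> H2
  lookup 127.34.0.4: bits 011111110010001000 walk d0:-→d1:-→d2:-→d3:-→d4:-→d5:-→d6:-→d7:-→d8:-→d9:-→d10:-→d11:-→d12:-→d13:-→d14:-→d15:-→d16:H3→d17:-→d18:- -> H3
  add 127.34.41.48/28 -> H0 at depth 28
  add 127.34.41.62/32 -> H0 at depth 32
  lookup 127.34.41.62: bits 01111111001000100010100100111110 walk d0:-→d1:-→d2:-→d3:-→d4:-→d5:-→d6:-→d7:-→d8:-→d9:-→d10:-→d11:-→d12:-→d13:-→d14:-→d15:-→d16:H3→d17:-→d18:-→d19:-→d20:-→d21:-→d22:-→d23:-→d24:H2→d25:-→d26:-→d27:-→d28:H0→d29:-→d30:-→d31:-→d32:H0 -> H0
  del 127.34.41.62/32 (clear depth 32)

== LOOKUPS ==
["H2","H3","H0"]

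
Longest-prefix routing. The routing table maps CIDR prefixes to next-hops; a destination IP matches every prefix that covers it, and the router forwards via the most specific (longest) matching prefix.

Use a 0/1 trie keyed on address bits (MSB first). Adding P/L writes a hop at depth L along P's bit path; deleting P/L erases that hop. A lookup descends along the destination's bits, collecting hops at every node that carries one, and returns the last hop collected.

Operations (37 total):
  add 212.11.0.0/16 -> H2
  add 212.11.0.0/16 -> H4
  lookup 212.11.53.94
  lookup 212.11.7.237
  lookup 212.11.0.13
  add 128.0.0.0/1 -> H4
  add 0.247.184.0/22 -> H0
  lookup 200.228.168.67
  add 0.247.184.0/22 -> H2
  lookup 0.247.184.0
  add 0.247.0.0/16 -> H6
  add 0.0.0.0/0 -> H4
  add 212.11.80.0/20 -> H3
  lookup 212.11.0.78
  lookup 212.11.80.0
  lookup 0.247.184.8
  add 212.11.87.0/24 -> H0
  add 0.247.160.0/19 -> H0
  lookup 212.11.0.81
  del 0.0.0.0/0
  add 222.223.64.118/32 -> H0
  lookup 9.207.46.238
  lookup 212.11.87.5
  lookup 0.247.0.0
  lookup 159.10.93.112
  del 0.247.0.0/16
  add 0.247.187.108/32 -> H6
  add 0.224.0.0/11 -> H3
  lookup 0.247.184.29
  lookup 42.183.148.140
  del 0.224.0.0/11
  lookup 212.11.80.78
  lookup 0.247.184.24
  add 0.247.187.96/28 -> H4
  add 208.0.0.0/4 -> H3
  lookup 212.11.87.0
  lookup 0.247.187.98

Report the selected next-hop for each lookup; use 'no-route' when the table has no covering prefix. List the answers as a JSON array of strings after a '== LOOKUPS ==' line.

Trace:
  + 212.11.0.0/16 (H2) depth=16
  + 212.11.0.0/16 (H4) depth=16
  ? 212.11.53.94  path d0:-→d1:-→d2:-→d3:-→d4:-→d5:-→d6:-→d7:-→d8:-→d9:-→d10:-→d11:-→d12:-→d13:-→d14:-→d15:-→d16:H4  best=H4
  ? 212.11.7.237  path d0:-→d1:-→d2:-→d3:-→d4:-→d5:-→d6:-→d7:-→d8:-→d9:-→d10:-→d11:-→d12:-→d13:-→d14:-→d15:-→d16:H4  best=H4
  ? 212.11.0.13  path d0:-→d1:-→d2:-→d3:-→d4:-→d5:-→d6:-→d7:-→d8:-→d9:-→d10:-→d11:-→d12:-→d13:-→d14:-→d15:-→d16:H4  best=H4
  + 128.0.0.0/1 (H4) depth=1
  + 0.247.184.0/22 (H0) depth=22
  ? 200.228.168.67  path d0:-→d1:H4→d2:-→d3:-  best=H4
  + 0.247.184.0/22 (H2) depth=22
  ? 0.247.184.0  path d0:-→d1:-→d2:-→d3:-→d4:-→d5:-→d6:-→d7:-→d8:-→d9:-→d10:-→d11:-→d12:-→d13:-→d14:-→d15:-→d16:-→d17:-→d18:-→d19:-→d20:-→d21:-→d22:H2  best=H2
  + 0.247.0.0/16 (H6) depth=16
  + 0.0.0.0/0 (H4) depth=0
  + 212.11.80.0/20 (H3) depth=20
  ? 212.11.0.78  path d0:H4→d1:H4→d2:-→d3:-→d4:-→d5:-→d6:-→d7:-→d8:-→d9:-→d10:-→d11:-→d12:-→d13:-→d14:-→d15:-→d16:H4→d17:-  best=H4
  ? 212.11.80.0  path d0:H4→d1:H4→d2:-→d3:-→d4:-→d5:-→d6:-→d7:-→d8:-→d9:-→d10:-→d11:-→d12:-→d13:-→d14:-→d15:-→d16:H4→d17:-→d18:-→d19:-→d20:H3  best=H3
  ? 0.247.184.8  path d0:H4→d1:-→d2:-→d3:-→d4:-→d5:-→d6:-→d7:-→d8:-→d9:-→d10:-→d11:-→d12:-→d13:-→d14:-→d15:-→d16:H6→d17:-→d18:-→d19:-→d20:-→d21:-→d22:H2  best=H2
  + 212.11.87.0/24 (H0) depth=24
  + 0.247.160.0/19 (H0) depth=19
  ? 212.11.0.81  path d0:H4→d1:H4→d2:-→d3:-→d4:-→d5:-→d6:-→d7:-→d8:-→d9:-→d10:-→d11:-→d12:-→d13:-→d14:-→d15:-→d16:H4→d17:-  best=H4
  del 0.0.0.0/0 (clear depth 0)
  + 222.223.64.118/32 (H0) depth=32
  ? 9.207.46.238  path d0:-→d1:-→d2:-→d3:-→d4:-  best=no-route
  ? 212.11.87.5  path d0:-→d1:H4→d2:-→d3:-→d4:-→d5:-→d6:-→d7:-→d8:-→d9:-→d10:-→d11:-→d12:-→d13:-→d14:-→d15:-→d16:H4→d17:-→d18:-→d19:-→d20:H3→d21:-→d22:-→d23:-→d24:H0  best=H0
  ? 0.247.0.0  path d0:-→d1:-→d2:-→d3:-→d4:-→d5:-→d6:-→d7:-→d8:-→d9:-→d10:-→d11:-→d12:-→d13:-→d14:-→d15:-→d16:H6  best=H6
  ? 159.10.93.112  path d0:-→d1:H4  best=H4
  del 0.247.0.0/16 (clear depth 16)
  + 0.247.187.108/32 (H6) depth=32
  + 0.224.0.0/11 (H3) depth=11
  ? 0.247.184.29  path d0:-→d1:-→d2:-→d3:-→d4:-→d5:-→d6:-→d7:-→d8:-→d9:-→d10:-→d11:H3→d12:-→d13:-→d14:-→d15:-→d16:-→d17:-→d18:-→d19:H0→d20:-→d21:-→d22:H2  best=H2
  ? 42.183.148.140  path d0:-→d1:-→d2:-  best=no-route
  del 0.224.0.0/11 (clear depth 11)
  ? 212.11.80.78  path d0:-→d1:H4→d2:-→d3:-→d4:-→d5:-→d6:-→d7:-→d8:-→d9:-→d10:-→d11:-→d12:-→d13:-→d14:-→d15:-→d16:H4→d17:-→d18:-→d19:-→d20:H3→d21:-  best=H3
  ? 0.247.184.24  path d0:-→d1:-→d2:-→d3:-→d4:-→d5:-→d6:-→d7:-→d8:-→d9:-→d10:-→d11:-→d12:-→d13:-→d14:-→d15:-→d16:-→d17:-→d18:-→d19:H0→d20:-→d21:-→d22:H2  best=H2
  + 0.247.187.96/28 (H4) depth=28
  + 208.0.0.0/4 (H3) depth=4
  ? 212.11.87.0  path d0:-→d1:H4→d2:-→d3:-→d4:H3→d5:-→d6:-→d7:-→d8:-→d9:-→d10:-→d11:-→d12:-→d13:-→d14:-→d15:-→d16:H4→d17:-→d18:-→d19:-→d20:H3→d21:-→d22:-→d23:-→d24:H0  best=H0
  ? 0.247.187.98  path d0:-→d1:-→d2:-→d3:-→d4:-→d5:-→d6:-→d7:-→d8:-→d9:-→d10:-→d11:-→d12:-→d13:-→d14:-→d15:-→d16:-→d17:-→d18:-→d19:H0→d20:-→d21:-→d22:H2→d23:-→d24:-→d25:-→d26:-→d27:-→d28:H4  best=H4

== LOOKUPS ==
["H4","H4","H4","H4","H2","H4","H3","H2","H4","no-route","H0","H6","H4","H2","no-route","H3","H2","H0","H4"]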